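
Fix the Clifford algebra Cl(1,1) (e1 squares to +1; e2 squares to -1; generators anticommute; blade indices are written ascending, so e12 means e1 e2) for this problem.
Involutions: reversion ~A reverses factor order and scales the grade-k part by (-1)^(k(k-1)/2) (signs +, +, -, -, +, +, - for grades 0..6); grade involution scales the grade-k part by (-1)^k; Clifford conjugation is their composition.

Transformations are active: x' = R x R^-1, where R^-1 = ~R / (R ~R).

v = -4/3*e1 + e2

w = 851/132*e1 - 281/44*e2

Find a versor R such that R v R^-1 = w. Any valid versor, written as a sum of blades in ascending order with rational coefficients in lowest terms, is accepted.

Equal squares first: v^2 = w^2 = 7/9. Then v + w = 225/44*e1 - 237/44*e2 is a versor taking v to w, provided it is invertible.
Answer: 225/44*e1 - 237/44*e2


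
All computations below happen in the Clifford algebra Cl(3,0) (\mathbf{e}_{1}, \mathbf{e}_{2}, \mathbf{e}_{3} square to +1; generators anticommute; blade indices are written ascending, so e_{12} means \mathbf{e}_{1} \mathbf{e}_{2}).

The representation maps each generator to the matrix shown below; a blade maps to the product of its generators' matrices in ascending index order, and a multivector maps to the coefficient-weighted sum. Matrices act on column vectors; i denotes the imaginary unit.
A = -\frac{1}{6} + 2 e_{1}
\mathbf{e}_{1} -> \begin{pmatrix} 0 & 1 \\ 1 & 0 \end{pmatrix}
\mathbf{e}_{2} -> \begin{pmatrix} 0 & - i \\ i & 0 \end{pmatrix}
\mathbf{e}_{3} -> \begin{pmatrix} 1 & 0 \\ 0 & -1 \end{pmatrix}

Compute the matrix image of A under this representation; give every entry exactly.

M = (-\frac{1}{6})*1 + (2)*rho(e_{1}), summed entrywise (1 is the identity matrix):
Answer: \begin{pmatrix} - \frac{1}{6} & 2 \\ 2 & - \frac{1}{6} \end{pmatrix}


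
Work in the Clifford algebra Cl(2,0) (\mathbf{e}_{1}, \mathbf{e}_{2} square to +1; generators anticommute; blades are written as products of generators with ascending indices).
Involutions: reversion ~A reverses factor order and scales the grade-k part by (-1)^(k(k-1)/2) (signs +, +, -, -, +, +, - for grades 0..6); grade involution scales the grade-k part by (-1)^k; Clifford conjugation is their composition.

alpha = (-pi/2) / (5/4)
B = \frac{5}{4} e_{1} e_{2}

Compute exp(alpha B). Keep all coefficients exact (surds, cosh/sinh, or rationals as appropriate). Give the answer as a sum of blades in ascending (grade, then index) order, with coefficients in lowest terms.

B^2 = (\frac{5}{4})^2*(e_{1} e_{2})^2 = \frac{25}{16}*(-1) = -\frac{25}{16} (a basis 2-blade squares to minus the product of its generators' squares).
B^2 = -\frac{25}{16} — since the square is negative, the closed form is circular: l = \frac{5}{4}, alpha*l = - \frac{\pi}{2}, so exp(alpha B) = cos(- \frac{\pi}{2}) + (sin(- \frac{\pi}{2})/(\frac{5}{4}))*B = 0 + (- \frac{4}{5})*B.
Answer: -e_{1} e_{2}


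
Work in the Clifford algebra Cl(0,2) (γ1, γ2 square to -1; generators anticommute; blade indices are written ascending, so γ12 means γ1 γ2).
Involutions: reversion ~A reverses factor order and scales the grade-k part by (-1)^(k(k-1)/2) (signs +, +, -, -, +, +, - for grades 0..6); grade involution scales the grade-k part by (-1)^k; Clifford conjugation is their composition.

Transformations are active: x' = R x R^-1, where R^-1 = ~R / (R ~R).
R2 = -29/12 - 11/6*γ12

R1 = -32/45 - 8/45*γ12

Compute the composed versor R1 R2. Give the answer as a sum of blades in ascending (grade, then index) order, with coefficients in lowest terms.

Distribute over the terms of R1 (each basis-blade product reordered to ascending indices, repeated generators contracted through their squares):
(-32/45) R2 = 232/135 + 176/135*γ12
(-8/45*γ12) R2 = -44/135 + 58/135*γ12
Summing the partial products and collecting blades:
Answer: 188/135 + 26/15*γ12


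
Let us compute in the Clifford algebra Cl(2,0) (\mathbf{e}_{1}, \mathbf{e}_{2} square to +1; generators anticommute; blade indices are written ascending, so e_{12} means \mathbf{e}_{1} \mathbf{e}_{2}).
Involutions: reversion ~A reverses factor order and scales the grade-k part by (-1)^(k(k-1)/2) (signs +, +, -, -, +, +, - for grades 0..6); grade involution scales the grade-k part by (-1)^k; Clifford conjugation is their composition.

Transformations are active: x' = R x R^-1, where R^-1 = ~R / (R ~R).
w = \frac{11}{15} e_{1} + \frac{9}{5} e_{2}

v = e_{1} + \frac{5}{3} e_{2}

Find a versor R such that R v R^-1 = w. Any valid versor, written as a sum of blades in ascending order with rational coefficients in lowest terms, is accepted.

Sketch: the shared square \frac{34}{9} makes R = v + w = \frac{26}{15} e_{1} + \frac{52}{15} e_{2} the natural versor; its sandwich fixes that direction, negates (v - w)/2, and sends v to w.
Answer: \frac{26}{15} e_{1} + \frac{52}{15} e_{2}


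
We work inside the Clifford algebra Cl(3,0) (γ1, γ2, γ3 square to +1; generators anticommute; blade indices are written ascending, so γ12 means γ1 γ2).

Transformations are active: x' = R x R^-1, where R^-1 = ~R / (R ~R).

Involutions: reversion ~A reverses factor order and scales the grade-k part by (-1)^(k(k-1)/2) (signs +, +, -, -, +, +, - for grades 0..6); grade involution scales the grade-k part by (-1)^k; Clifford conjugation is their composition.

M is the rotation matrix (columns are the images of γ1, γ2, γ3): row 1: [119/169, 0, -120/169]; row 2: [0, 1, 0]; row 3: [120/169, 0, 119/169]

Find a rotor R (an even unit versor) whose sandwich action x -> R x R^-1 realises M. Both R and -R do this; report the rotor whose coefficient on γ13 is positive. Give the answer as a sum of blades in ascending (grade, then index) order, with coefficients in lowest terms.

Method: write R = a + b12*γ12 + b13*γ13 + b23*γ23 with a^2 + b12^2 + b13^2 + b23^2 = 1 (so R^-1 = ~R). Expanding the columns R e_j ~R gives tr M = 4a^2 - 1 and, from the antisymmetric part, M21 - M12 = -4a*b12, M13 - M31 = 4a*b13, M32 - M23 = -4a*b23.
Here tr M = 407/169, so a^2 = (1 + tr M)/4 = 144/169 and a = ±12/13. Taking a = 12/13: M21 - M12 = 0, M13 - M31 = -240/169, M32 - M23 = 0, giving b12 = 0, b13 = -5/13, b23 = 0, i.e. R = 12/13 - 5/13*γ13.
Its γ13 coefficient is negative, so report the other preimage -R.
Answer: -12/13 + 5/13*γ13. Note: both R and -R realise this M (trace 407/169); the covering map identifies them, and the γ13-coefficient sign is the tie-breaker.


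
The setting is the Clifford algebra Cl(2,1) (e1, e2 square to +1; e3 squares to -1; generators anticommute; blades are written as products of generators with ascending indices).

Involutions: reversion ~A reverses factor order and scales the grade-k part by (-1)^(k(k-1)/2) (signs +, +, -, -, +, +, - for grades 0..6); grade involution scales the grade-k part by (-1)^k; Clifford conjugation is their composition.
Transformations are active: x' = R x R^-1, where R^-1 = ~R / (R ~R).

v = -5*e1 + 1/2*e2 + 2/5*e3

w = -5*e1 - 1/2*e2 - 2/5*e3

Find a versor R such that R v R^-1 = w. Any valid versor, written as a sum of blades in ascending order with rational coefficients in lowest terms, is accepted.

R = v + w = -10*e1 works: the equal norms (2509/100) guarantee its sandwich swaps v into w.
Answer: -10*e1


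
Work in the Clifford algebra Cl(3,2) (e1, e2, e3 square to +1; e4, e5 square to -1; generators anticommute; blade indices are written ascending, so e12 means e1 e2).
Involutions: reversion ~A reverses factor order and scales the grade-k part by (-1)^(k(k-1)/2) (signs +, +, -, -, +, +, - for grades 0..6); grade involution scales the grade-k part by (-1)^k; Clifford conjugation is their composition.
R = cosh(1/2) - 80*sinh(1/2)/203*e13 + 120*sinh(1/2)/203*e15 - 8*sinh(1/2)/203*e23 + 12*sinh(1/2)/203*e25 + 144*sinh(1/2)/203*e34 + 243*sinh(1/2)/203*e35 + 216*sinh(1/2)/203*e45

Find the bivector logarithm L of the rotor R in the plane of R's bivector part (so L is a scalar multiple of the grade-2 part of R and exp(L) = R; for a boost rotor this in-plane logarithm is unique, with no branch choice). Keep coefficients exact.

The scalar part of R is cosh(1/2), which determines |rapidity| via cosh; the sign lives in the bivector part, and pairing them (bivector part over sinh of the rapidity = the plane) gives the unique in-plane L = rapidity * plane.
Concretely: cosh(rapidity) = cosh(1/2) gives rapidity = ±1/2, and since rapidity/sinh(rapidity) is even the sign is immaterial: L = (rapidity/sinh(rapidity)) * <R>_2 = (1/(2*sinh(1/2))) * <R>_2.
Answer: -40/203*e13 + 60/203*e15 - 4/203*e23 + 6/203*e25 + 72/203*e34 + 243/406*e35 + 108/203*e45


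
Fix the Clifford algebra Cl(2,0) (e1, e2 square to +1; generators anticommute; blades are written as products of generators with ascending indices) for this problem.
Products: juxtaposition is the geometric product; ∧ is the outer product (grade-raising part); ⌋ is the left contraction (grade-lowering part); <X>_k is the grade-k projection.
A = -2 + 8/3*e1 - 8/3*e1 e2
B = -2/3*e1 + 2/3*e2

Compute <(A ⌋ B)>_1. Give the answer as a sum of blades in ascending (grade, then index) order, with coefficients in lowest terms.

step 1: -16/9 + 4/3*e1 - 4/3*e2
step 2: 4/3*e1 - 4/3*e2
Answer: 4/3*e1 - 4/3*e2


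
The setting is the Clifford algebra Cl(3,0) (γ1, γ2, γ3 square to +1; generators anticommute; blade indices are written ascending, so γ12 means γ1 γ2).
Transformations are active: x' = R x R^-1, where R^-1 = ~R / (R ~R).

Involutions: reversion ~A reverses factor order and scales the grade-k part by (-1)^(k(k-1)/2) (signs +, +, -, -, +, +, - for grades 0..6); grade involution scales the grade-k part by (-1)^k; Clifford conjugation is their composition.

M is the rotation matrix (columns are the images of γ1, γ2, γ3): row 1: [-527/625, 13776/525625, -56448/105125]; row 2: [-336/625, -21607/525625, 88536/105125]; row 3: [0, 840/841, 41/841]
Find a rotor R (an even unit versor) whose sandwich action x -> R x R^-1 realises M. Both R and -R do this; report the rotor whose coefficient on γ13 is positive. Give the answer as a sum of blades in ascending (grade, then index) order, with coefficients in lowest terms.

Method: write R = a + b12*γ12 + b13*γ13 + b23*γ23 with a^2 + b12^2 + b13^2 + b23^2 = 1 (so R^-1 = ~R). Expanding the columns R e_j ~R gives tr M = 4a^2 - 1 and, from the antisymmetric part, M21 - M12 = -4a*b12, M13 - M31 = 4a*b13, M32 - M23 = -4a*b23.
Here tr M = -439189/525625, so a^2 = (1 + tr M)/4 = 21609/525625 and a = ±147/725. Taking a = 147/725: M21 - M12 = -296352/525625, M13 - M31 = -56448/105125, M32 - M23 = 16464/105125, giving b12 = 504/725, b13 = -96/145, b23 = -28/145, i.e. R = 147/725 + 504/725*γ12 - 96/145*γ13 - 28/145*γ23.
Its γ13 coefficient is negative, so report the other preimage -R.
Answer: -147/725 - 504/725*γ12 + 96/145*γ13 + 28/145*γ23. Recall the cover is two-to-one: with M of trace -439189/525625, both preimages act alike, and the stated γ13 sign chooses the sheet.


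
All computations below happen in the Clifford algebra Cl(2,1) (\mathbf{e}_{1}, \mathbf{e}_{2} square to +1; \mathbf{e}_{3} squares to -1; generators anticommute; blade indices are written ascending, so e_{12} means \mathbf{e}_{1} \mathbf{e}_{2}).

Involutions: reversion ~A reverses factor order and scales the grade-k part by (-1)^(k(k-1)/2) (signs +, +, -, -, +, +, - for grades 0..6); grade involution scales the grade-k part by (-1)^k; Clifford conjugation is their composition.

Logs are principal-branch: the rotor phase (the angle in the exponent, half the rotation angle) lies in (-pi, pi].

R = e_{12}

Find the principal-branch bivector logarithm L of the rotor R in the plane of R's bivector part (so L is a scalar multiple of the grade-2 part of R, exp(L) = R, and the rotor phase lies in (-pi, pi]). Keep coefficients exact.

The scalar part of R is 0, so the principal-branch rotor phase is pinned; divide the bivector part by its sine to get the unit plane — L is the phase times that plane.
Concretely: cos(phase) = 0 gives phase = ±\frac{\pi}{2}, and since phase/sin(phase) is even the sign is immaterial: L = (phase/sin(phase)) * <R>_2 = (\frac{\pi}{2}) * <R>_2.
Answer: \frac{\pi}{2} e_{12}


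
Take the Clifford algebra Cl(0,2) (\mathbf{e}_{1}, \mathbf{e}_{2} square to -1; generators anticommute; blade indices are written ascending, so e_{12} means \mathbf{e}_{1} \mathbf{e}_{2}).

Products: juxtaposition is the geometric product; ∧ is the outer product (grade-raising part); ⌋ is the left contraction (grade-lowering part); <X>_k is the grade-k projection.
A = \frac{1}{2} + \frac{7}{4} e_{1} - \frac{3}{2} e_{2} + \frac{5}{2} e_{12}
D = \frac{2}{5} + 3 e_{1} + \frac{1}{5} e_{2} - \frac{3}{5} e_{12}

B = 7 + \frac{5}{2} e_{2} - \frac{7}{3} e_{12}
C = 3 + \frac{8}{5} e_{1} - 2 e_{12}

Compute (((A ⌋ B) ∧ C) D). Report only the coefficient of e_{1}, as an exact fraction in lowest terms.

step 1: \frac{157}{12} + \frac{7}{2} e_{1} + \frac{16}{3} e_{2} - \frac{7}{6} e_{12}
step 2: \frac{157}{4} + \frac{943}{30} e_{1} + 16 e_{2} - \frac{191}{5} e_{12}
step 3: -\frac{2618}{25} + \frac{38509}{300} e_{1} - \frac{8149}{100} e_{2} - \frac{24163}{300} e_{12}
Answer: \frac{38509}{300}


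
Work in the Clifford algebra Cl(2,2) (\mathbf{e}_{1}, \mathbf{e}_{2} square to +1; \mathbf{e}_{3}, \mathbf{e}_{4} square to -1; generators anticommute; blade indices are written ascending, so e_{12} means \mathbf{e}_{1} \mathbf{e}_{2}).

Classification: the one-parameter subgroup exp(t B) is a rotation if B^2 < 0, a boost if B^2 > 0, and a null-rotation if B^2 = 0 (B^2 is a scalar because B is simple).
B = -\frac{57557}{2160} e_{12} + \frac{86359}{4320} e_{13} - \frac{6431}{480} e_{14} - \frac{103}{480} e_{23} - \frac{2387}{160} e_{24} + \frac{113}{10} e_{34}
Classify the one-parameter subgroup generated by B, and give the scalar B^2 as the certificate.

B^2 term by term: the squares give (-\frac{57557}{2160})^2*(e_{12})^2 + (\frac{86359}{4320})^2*(e_{13})^2 + (-\frac{6431}{480})^2*(e_{14})^2 + (-\frac{103}{480})^2*(e_{23})^2 + (-\frac{2387}{160})^2*(e_{24})^2 + (\frac{113}{10})^2*(e_{34})^2 = \frac{3312808249}{4665600}*(-1) + \frac{7457876881}{18662400}*(+1) + \frac{41357761}{230400}*(+1) + \frac{10609}{230400}*(+1) + \frac{5697769}{25600}*(+1) + \frac{12769}{100}*(-1) = -36 (each basis 2-blade squares to minus the product of its generators' squares); cross terms between blades sharing an index anticommute and cancel; the commuting (index-disjoint) pairs give grade-4 terms 2*c*c'*(blade product), which cancel blade by blade — e_{1234}: -\frac{6503941}{10800} + \frac{206138933}{345600} + \frac{662393}{115200} = 0 — confirming B is simple. So B^2 = -36.
Answer: rotation, certificate B^2 = -36. Note: conjugating B changes its blade decomposition but never the scalar B^2 = -36, whose sign settles the classification.


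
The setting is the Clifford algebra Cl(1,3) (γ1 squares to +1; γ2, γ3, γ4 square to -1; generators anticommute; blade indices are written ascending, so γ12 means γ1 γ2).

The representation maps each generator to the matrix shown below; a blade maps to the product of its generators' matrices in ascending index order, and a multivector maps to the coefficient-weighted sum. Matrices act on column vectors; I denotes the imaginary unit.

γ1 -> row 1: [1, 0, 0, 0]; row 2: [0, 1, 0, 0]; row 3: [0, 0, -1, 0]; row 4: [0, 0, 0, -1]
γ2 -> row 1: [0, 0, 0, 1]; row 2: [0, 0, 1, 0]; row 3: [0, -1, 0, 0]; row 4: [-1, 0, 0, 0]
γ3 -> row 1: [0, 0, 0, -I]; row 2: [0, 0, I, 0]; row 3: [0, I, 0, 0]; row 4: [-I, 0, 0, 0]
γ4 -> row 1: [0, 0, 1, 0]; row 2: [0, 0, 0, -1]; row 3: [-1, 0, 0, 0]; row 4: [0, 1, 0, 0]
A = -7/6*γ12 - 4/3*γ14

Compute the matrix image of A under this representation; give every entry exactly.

Bivector images (products of the table entries): rho(γ12) = rho(γ1)rho(γ2) = row 1: [0, 0, 0, 1]; row 2: [0, 0, 1, 0]; row 3: [0, 1, 0, 0]; row 4: [1, 0, 0, 0]; rho(γ14) = rho(γ1)rho(γ4) = row 1: [0, 0, 1, 0]; row 2: [0, 0, 0, -1]; row 3: [1, 0, 0, 0]; row 4: [0, -1, 0, 0].
M = (-7/6)*rho(γ12) + (-4/3)*rho(γ14), summed entrywise:
Answer: row 1: [0, 0, -4/3, -7/6]; row 2: [0, 0, -7/6, 4/3]; row 3: [-4/3, -7/6, 0, 0]; row 4: [-7/6, 4/3, 0, 0]


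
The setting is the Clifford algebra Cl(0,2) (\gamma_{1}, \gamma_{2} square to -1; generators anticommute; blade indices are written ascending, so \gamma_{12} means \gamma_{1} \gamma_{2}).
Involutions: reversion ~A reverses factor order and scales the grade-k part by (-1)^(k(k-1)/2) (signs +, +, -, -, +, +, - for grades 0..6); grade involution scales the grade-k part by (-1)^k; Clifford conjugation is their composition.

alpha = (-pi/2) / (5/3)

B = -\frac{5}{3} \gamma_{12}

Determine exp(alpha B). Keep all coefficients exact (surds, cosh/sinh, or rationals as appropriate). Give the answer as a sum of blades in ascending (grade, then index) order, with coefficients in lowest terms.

B^2 = (-\frac{5}{3})^2*(\gamma_{12})^2 = \frac{25}{9}*(-1) = -\frac{25}{9} (a basis 2-blade squares to minus the product of its generators' squares).
B^2 = -\frac{25}{9} — since the square is negative, the closed form is circular: l = \frac{5}{3}, alpha*l = - \frac{\pi}{2}, so exp(alpha B) = cos(- \frac{\pi}{2}) + (sin(- \frac{\pi}{2})/(\frac{5}{3}))*B = 0 + (- \frac{3}{5})*B.
Answer: \gamma_{12}


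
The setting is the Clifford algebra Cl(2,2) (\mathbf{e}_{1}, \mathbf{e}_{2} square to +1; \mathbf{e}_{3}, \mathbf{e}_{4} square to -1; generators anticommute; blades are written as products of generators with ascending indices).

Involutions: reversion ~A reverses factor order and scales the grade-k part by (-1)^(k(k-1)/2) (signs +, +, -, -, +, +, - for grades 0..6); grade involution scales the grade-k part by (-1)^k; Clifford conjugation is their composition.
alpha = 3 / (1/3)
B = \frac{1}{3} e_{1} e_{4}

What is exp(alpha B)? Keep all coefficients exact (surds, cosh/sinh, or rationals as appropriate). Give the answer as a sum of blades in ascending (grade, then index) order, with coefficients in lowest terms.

B^2 = (\frac{1}{3})^2*(e_{1} e_{4})^2 = \frac{1}{9}*(+1) = \frac{1}{9} (a basis 2-blade squares to minus the product of its generators' squares).
B^2 = \frac{1}{9} — since the square is positive, the closed form is hyperbolic: l = \frac{1}{3}, alpha*l = 3, so exp(alpha B) = cosh(3) + (sinh(3)/(\frac{1}{3}))*B = \cosh{\left(3 \right)} + (3 \sinh{\left(3 \right)})*B.
Answer: \cosh{\left(3 \right)} + \sinh{\left(3 \right)} e_{1} e_{4}


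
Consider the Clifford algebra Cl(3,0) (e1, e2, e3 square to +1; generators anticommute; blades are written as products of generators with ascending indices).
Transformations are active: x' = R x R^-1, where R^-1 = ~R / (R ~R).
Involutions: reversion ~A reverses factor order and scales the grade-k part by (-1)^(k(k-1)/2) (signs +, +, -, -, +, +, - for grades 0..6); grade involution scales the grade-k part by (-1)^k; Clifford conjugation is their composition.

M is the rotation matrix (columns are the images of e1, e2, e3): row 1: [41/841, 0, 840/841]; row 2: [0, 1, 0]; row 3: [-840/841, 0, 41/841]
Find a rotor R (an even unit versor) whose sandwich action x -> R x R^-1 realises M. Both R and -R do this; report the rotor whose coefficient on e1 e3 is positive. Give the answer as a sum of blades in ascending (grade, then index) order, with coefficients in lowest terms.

Method: write R = a + b12*e1 e2 + b13*e1 e3 + b23*e2 e3 with a^2 + b12^2 + b13^2 + b23^2 = 1 (so R^-1 = ~R). Expanding the columns R e_j ~R gives tr M = 4a^2 - 1 and, from the antisymmetric part, M21 - M12 = -4a*b12, M13 - M31 = 4a*b13, M32 - M23 = -4a*b23.
Here tr M = 923/841, so a^2 = (1 + tr M)/4 = 441/841 and a = ±21/29. Taking a = 21/29: M21 - M12 = 0, M13 - M31 = 1680/841, M32 - M23 = 0, giving b12 = 0, b13 = 20/29, b23 = 0, i.e. R = 21/29 + 20/29*e1 e3.
Its e1 e3 coefficient is already positive.
Answer: 21/29 + 20/29*e1 e3. Sheet selection: the two-to-one cover makes ±R indistinguishable at the matrix level (trace 923/841), so uniqueness comes from the required sign on e1 e3.


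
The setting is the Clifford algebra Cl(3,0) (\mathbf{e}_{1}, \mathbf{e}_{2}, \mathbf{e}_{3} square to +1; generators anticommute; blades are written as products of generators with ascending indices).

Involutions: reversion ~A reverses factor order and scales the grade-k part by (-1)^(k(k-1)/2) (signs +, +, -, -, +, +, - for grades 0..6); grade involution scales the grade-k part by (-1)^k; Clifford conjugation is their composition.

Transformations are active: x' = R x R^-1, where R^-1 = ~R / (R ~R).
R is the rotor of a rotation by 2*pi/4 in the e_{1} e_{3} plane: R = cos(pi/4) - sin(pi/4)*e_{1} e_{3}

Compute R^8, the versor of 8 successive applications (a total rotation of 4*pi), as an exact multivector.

The rotor phase is half the rotation angle and phases add under composition, so 8 steps in the e_{1} e_{3} plane accumulate phase 8*(pi/4) = 2 \pi: R^8 = cos(2 \pi) - sin(2 \pi)*e_{1} e_{3}.
cos(2 \pi) = 1 and sin(2 \pi) = 0, so R^8 = 1. The total rotation 4*pi is 2 full turns, so every vector returns to itself, yet the rotor is +1, back on the identity sheet (an even number of 2*pi turns).
Answer: 1


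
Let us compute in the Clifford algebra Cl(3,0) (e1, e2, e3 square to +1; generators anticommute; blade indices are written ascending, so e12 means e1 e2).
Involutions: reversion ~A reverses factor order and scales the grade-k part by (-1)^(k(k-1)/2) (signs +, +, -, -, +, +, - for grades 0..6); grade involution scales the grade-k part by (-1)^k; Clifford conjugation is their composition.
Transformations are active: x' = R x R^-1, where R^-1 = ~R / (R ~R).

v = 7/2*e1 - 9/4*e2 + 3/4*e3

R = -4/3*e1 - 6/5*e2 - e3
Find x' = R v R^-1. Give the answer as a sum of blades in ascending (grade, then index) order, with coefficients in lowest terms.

~R = -4/3*e1 - 6/5*e2 - e3, and R ~R = 949/225, so R^-1 = ~R / (949/225).
R v = -163/60 + 36/5*e12 + 5/2*e13 - 63/20*e23
Answer: -3383/1898*e1 + 14409/3796*e2 + 2043/3796*e3


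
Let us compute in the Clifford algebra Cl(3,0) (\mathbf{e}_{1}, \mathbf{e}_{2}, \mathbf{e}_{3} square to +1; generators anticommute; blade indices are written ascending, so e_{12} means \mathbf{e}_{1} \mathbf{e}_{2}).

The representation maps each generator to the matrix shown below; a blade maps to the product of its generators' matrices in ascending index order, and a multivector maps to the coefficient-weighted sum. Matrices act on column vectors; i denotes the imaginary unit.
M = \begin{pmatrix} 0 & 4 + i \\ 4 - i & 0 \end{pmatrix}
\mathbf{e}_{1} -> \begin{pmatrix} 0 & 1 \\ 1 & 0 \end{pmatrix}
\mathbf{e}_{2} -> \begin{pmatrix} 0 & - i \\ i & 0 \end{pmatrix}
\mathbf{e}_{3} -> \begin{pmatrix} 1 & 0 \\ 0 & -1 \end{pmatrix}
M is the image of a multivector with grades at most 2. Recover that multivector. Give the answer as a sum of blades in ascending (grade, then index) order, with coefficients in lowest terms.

Method: 1, rho(e_{1}), rho(e_{2}), rho(e_{3}) form a trace-orthogonal basis of the 2x2 complex matrices (tr(X Y) = 2 if X = Y, else 0), so M = m0*1 + m1*rho(e_{1}) + m2*rho(e_{2}) + m3*rho(e_{3}) with m0 = tr(M)/2 = 0, m1 = tr(M rho(e_{1}))/2 = 4, m2 = tr(M rho(e_{2}))/2 = -1, m3 = tr(M rho(e_{3}))/2 = 0.
Multiplying table entries, the bivector images are rho(e_{12}) = i*rho(e_{3}), rho(e_{13}) = -i*rho(e_{2}), rho(e_{23}) = i*rho(e_{1}); with real blade coefficients the real parts of m0..m3 are the coefficients of 1, e_{1}, e_{2}, e_{3} and the imaginary parts give the bivectors (e_{23}: Im m1, e_{13}: -Im m2, e_{12}: Im m3).
Answer: 4 e_{1} - e_{2}


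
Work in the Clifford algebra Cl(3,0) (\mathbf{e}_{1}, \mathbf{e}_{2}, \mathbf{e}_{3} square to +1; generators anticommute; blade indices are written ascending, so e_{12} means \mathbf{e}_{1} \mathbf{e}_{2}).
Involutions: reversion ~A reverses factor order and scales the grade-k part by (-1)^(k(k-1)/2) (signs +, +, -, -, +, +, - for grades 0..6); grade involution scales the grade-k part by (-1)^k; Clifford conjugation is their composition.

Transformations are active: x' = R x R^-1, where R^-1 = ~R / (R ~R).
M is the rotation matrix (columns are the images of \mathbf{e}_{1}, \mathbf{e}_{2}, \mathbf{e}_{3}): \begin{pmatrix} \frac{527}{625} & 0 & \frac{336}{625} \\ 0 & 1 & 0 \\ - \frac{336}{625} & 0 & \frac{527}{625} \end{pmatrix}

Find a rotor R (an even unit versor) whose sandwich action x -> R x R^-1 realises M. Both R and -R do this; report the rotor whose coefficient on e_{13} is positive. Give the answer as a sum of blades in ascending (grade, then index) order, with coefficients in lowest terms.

Method: write R = a + b12*e_{12} + b13*e_{13} + b23*e_{23} with a^2 + b12^2 + b13^2 + b23^2 = 1 (so R^-1 = ~R). Expanding the columns R e_j ~R gives tr M = 4a^2 - 1 and, from the antisymmetric part, M21 - M12 = -4a*b12, M13 - M31 = 4a*b13, M32 - M23 = -4a*b23.
Here tr M = \frac{1679}{625}, so a^2 = (1 + tr M)/4 = \frac{576}{625} and a = ±\frac{24}{25}. Taking a = \frac{24}{25}: M21 - M12 = 0, M13 - M31 = \frac{672}{625}, M32 - M23 = 0, giving b12 = 0, b13 = \frac{7}{25}, b23 = 0, i.e. R = \frac{24}{25} + \frac{7}{25} e_{13}.
Its e_{13} coefficient is already positive.
Answer: \frac{24}{25} + \frac{7}{25} e_{13}. Uniqueness: Spin(3) -> SO(3) maps R and -R to the same rotation of trace \frac{1679}{625}; fixing the sign of the e_{13} coefficient removes the ambiguity.


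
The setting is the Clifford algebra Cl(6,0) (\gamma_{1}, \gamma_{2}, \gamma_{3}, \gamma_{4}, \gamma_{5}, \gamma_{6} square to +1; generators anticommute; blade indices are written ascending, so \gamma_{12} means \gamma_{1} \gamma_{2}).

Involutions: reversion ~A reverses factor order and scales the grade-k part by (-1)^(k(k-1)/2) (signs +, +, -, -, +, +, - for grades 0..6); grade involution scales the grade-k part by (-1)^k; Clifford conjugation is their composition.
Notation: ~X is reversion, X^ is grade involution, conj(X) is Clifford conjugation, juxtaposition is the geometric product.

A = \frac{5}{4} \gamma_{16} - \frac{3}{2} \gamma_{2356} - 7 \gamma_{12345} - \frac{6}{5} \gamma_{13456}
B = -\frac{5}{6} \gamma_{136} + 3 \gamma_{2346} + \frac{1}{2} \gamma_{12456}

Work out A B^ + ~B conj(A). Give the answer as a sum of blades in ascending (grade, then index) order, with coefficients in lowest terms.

first term: \frac{25}{24} \gamma_{3} - \frac{3}{5} \gamma_{23} + \frac{7}{2} \gamma_{36} + \frac{11}{2} \gamma_{45} + \frac{47}{20} \gamma_{125} + \frac{3}{4} \gamma_{134} - 21 \gamma_{156} - \frac{5}{8} \gamma_{245} - \frac{15}{4} \gamma_{1234} - \frac{35}{6} \gamma_{2456}
second term: -\frac{25}{24} \gamma_{3} + \frac{3}{5} \gamma_{23} - \frac{7}{2} \gamma_{36} - \frac{11}{2} \gamma_{45} + \frac{47}{20} \gamma_{125} + \frac{3}{4} \gamma_{134} - 21 \gamma_{156} - \frac{5}{8} \gamma_{245} - \frac{15}{4} \gamma_{1234} - \frac{35}{6} \gamma_{2456}
Answer: \frac{47}{10} \gamma_{125} + \frac{3}{2} \gamma_{134} - 42 \gamma_{156} - \frac{5}{4} \gamma_{245} - \frac{15}{2} \gamma_{1234} - \frac{35}{3} \gamma_{2456}


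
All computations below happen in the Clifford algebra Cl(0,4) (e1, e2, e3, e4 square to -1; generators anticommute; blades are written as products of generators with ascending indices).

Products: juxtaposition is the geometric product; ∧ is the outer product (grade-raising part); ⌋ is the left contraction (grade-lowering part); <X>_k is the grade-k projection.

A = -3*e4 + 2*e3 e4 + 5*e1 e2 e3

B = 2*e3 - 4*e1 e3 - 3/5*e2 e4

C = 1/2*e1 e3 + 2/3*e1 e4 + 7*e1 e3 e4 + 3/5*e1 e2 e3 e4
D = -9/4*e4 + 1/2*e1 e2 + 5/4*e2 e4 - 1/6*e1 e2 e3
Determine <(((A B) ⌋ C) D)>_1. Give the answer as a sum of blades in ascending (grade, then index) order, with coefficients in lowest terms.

step 1: -91/5*e2 + 4*e4 - 10*e1 e2 - 8*e1 e4 + 6/5*e2 e3 + 6*e3 e4 + 9*e1 e3 e4
step 2: 205/3 - 118/3*e1 + 27/5*e2 - 56*e3 - 18/5*e1 e2 - 28*e1 e3 - 18/25*e1 e4 + 24/5*e2 e3 + 6*e3 e4 + 12/5*e1 e2 e3 - 273/25*e1 e3 e4
step 3: 7/5 + 47/25*e1 + 73/3*e2 + 117/10*e3 - 321/2*e4 + 359/15*e1 e2 - 2307/100*e1 e3 + 93*e1 e4 - 1/18*e2 e3 + 10771/150*e2 e4 + 132*e3 e4 - 4633/180*e1 e2 e3 - 631/15*e1 e2 e4 + 66*e1 e3 e4 + 3239/50*e2 e3 e4 + 163/5*e1 e2 e3 e4
step 4: 47/25*e1 + 73/3*e2 + 117/10*e3 - 321/2*e4
Answer: 47/25*e1 + 73/3*e2 + 117/10*e3 - 321/2*e4


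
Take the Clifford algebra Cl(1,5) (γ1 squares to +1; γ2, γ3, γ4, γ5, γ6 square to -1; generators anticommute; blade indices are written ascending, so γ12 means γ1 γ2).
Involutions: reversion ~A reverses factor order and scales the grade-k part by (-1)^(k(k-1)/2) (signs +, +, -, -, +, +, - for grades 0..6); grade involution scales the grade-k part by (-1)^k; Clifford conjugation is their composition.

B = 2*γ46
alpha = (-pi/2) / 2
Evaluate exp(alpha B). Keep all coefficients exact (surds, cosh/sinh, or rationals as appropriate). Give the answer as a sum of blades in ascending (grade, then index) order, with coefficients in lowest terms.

B^2 = (2)^2*(γ46)^2 = 4*(-1) = -4 (a basis 2-blade squares to minus the product of its generators' squares).
B^2 = -4 — since the square is negative, the closed form is circular: l = 2, alpha*l = -pi/2, so exp(alpha B) = cos(-pi/2) + (sin(-pi/2)/2)*B = 0 + (-1/2)*B.
Answer: -γ46


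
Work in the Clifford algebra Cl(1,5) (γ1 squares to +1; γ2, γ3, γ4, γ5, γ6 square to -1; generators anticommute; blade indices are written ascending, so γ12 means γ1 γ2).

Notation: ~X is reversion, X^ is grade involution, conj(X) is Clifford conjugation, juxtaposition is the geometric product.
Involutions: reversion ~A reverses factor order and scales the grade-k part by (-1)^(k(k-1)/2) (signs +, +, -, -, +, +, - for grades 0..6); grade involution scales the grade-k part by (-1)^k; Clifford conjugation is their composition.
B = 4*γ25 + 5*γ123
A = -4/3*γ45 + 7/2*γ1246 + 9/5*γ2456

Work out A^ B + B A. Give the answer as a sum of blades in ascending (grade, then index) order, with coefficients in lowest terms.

first term: 16/3*γ24 + 36/5*γ46 + 35/2*γ346 + 14*γ1456 - 20/3*γ12345 - 9*γ13456
second term: -16/3*γ24 + 36/5*γ46 + 35/2*γ346 - 14*γ1456 - 20/3*γ12345 + 9*γ13456
Answer: 72/5*γ46 + 35*γ346 - 40/3*γ12345


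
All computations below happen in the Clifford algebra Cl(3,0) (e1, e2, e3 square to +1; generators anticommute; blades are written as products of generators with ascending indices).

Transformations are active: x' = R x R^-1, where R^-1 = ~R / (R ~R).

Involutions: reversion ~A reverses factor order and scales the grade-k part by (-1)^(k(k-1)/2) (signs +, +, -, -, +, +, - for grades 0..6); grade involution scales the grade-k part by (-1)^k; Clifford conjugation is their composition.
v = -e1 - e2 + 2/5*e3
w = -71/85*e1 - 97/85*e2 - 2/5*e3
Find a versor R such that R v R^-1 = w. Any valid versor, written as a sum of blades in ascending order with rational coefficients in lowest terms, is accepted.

Since q(v) = q(w) = 54/25, the sum R = v + w = -156/85*e1 - 182/85*e2 does the job whenever invertible.
Answer: -156/85*e1 - 182/85*e2


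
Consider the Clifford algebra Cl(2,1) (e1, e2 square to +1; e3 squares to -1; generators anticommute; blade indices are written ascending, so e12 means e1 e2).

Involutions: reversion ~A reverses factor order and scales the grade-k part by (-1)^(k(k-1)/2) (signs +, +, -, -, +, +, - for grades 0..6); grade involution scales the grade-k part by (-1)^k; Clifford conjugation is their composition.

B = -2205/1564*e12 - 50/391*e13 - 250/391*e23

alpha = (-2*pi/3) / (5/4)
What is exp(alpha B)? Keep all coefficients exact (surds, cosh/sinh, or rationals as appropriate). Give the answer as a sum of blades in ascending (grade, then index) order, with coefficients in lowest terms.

B^2 term by term: the squares give (-2205/1564)^2*(e12)^2 + (-50/391)^2*(e13)^2 + (-250/391)^2*(e23)^2 = 4862025/2446096*(-1) + 2500/152881*(+1) + 62500/152881*(+1) = -25/16 (each basis 2-blade squares to minus the product of its generators' squares); cross terms between blades sharing an index anticommute and cancel. So B^2 = -25/16.
B^2 = -25/16 — the negative square puts this in the circular regime; l = 5/4, alpha*l = -2*pi/3, so exp(alpha B) = cos(-2*pi/3) + (sin(-2*pi/3)/(5/4))*B = -1/2 + (-2*sqrt(3)/5)*B.
Answer: -1/2 + 441*sqrt(3)/782*e12 + 20*sqrt(3)/391*e13 + 100*sqrt(3)/391*e23


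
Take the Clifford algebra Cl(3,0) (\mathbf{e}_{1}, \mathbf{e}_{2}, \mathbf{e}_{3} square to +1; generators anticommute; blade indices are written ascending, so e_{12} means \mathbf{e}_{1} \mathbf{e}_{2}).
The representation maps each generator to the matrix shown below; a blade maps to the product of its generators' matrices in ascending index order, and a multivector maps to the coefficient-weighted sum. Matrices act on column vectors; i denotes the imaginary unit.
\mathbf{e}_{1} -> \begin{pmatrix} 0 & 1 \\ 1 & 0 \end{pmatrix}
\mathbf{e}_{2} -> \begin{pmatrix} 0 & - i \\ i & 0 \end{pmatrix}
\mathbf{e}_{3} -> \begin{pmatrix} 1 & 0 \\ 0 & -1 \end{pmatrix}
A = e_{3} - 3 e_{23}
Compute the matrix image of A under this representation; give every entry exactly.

Bivector images (products of the table entries): rho(e_{23}) = rho(\mathbf{e}_{2})rho(\mathbf{e}_{3}) = \begin{pmatrix} 0 & i \\ i & 0 \end{pmatrix}.
M = (1)*rho(e_{3}) + (-3)*rho(e_{23}), summed entrywise:
Answer: \begin{pmatrix} 1 & - 3 i \\ - 3 i & -1 \end{pmatrix}


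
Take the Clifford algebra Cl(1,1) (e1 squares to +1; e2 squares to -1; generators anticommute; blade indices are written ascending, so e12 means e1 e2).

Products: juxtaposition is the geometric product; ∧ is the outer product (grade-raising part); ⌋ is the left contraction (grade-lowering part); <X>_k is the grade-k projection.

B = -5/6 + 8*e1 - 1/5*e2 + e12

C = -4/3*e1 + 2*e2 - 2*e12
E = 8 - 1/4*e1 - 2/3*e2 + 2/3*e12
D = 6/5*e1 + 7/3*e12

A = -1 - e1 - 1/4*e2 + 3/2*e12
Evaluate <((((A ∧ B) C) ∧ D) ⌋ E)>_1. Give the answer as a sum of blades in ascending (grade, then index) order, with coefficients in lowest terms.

step 1: 5/6 - 43/6*e1 + 49/120*e2 - 1/20*e12
step 2: 1591/180 - 329/180*e1 + 239/15*e2 - 1391/90*e12
step 3: 1591/150*e1 + 4061/2700*e12
step 4: -26713/16200 + 1591/225*e2
step 5: 1591/225*e2
Answer: 1591/225*e2


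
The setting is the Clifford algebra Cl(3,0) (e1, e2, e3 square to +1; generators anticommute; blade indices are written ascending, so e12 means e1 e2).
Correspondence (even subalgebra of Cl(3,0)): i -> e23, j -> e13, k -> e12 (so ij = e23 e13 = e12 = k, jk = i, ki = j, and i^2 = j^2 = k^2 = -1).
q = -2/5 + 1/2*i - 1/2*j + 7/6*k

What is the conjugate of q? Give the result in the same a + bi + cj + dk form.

In blades: q = -2/5 + 7/6*e12 - 1/2*e13 + 1/2*e23.
Quaternion conjugation is reversion on the even subalgebra: the scalar is fixed and every grade-2 blade flips sign, giving -2/5 - 7/6*e12 + 1/2*e13 - 1/2*e23; translating back:
Answer: -2/5 - 1/2*i + 1/2*j - 7/6*k


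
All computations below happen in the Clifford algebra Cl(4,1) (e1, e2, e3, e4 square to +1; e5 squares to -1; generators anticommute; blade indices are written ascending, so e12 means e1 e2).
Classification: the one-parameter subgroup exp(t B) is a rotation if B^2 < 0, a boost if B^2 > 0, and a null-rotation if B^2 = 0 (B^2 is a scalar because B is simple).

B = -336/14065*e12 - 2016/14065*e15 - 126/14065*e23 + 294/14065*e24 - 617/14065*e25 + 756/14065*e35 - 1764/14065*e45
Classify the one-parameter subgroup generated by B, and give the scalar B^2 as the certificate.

B^2 term by term: the squares give (-336/14065)^2*(e12)^2 + (-2016/14065)^2*(e15)^2 + (-126/14065)^2*(e23)^2 + (294/14065)^2*(e24)^2 + (-617/14065)^2*(e25)^2 + (756/14065)^2*(e35)^2 + (-1764/14065)^2*(e45)^2 = 112896/197824225*(-1) + 4064256/197824225*(+1) + 15876/197824225*(-1) + 86436/197824225*(-1) + 380689/197824225*(+1) + 571536/197824225*(+1) + 3111696/197824225*(+1) = 1/25 (each basis 2-blade squares to minus the product of its generators' squares); cross terms between blades sharing an index anticommute and cancel; the commuting (index-disjoint) pairs give grade-4 terms 2*c*c'*(blade product), which cancel blade by blade — e1235: -508032/197824225 + 508032/197824225 = 0; e1245: 1185408/197824225 - 1185408/197824225 = 0; e2345: 444528/197824225 - 444528/197824225 = 0 — confirming B is simple. So B^2 = 1/25.
Answer: boost, certificate B^2 = 1/25. Key observation: B^2 = 1/25 is a conjugation invariant, so its sign decides the class regardless of the surface form of B.


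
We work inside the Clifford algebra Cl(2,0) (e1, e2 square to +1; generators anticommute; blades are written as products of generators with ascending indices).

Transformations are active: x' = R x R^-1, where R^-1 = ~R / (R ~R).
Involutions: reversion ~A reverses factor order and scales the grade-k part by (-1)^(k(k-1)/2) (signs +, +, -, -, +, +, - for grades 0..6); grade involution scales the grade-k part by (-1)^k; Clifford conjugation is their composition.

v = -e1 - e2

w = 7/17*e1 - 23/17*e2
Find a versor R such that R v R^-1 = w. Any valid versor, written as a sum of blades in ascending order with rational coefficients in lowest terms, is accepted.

A norm check does it: q(v) = q(w) = 2, hence R = v + w = -10/17*e1 - 40/17*e2 realises the map — parallel part kept, (v - w)/2 negated, v carried to w.
Answer: -10/17*e1 - 40/17*e2


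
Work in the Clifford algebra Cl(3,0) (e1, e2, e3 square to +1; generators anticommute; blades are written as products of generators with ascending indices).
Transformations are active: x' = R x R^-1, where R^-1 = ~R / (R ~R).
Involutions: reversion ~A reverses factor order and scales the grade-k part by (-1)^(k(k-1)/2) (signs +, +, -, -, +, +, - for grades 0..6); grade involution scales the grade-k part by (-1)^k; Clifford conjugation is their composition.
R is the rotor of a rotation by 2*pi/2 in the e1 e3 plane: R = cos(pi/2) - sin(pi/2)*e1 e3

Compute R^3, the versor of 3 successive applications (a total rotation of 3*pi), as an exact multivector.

Because a rotor carries half the rotation angle, composing 3 copies of this e1 e3-plane rotor multiplies the phase: 3*(pi/2) = 3*pi/2, hence R^3 = cos(3*pi/2) - sin(3*pi/2)*e1 e3.
cos(3*pi/2) = 0 and sin(3*pi/2) = -1, so R^3 = e1 e3. The net rotation is 1*pi (after discarding 1 full turn, each of which contributes a factor -1 to the rotor); the rotor keeps the half-angle phase exactly.
Answer: e1 e3


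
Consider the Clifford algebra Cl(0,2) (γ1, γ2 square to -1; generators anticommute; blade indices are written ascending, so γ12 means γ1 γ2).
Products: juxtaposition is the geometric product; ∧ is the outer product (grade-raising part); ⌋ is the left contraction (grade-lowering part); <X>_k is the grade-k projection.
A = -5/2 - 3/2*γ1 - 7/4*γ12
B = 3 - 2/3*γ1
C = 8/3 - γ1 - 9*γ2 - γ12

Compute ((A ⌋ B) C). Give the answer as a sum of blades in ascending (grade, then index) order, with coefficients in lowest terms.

step 1: -17/2 + 5/3*γ1
step 2: -21 + 233/18*γ1 + 469/6*γ2 - 13/2*γ12
Answer: -21 + 233/18*γ1 + 469/6*γ2 - 13/2*γ12


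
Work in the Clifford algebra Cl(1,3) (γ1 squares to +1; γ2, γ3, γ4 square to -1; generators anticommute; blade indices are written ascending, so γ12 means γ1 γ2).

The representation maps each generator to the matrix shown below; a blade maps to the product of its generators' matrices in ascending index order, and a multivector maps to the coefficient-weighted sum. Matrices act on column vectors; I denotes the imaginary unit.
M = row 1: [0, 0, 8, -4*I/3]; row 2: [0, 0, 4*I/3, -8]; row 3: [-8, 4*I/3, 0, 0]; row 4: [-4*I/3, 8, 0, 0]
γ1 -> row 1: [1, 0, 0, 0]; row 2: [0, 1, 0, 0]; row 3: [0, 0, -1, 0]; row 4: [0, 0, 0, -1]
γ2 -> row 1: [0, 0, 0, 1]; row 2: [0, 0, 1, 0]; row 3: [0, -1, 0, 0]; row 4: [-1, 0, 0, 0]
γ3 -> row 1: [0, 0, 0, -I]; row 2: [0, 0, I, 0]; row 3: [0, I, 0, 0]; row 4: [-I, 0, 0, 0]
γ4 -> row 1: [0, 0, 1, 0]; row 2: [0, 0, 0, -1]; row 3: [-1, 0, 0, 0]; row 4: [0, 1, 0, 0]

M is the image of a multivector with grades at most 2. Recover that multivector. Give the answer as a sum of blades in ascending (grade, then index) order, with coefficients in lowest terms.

Method: the blade images are trace-orthogonal — tr(rho(e_A) rho(e_B)^-1) = 4 if A = B and 0 otherwise — and rho(e_A)^-1 = (e_A)^2 * rho(e_A) with (e_A)^2 = +1 or -1, so the coefficient of e_A in the preimage is (e_A)^2 * tr(M rho(e_A))/4.
Nonzero projections over blades of grade <= 2: γ3: (γ3)^2 = -1, tr(M rho(γ3)) = -16/3, coefficient 4/3; γ4: (γ4)^2 = -1, tr(M rho(γ4)) = -32, coefficient 8. Every other blade of grade <= 2 projects to 0.
Answer: 4/3*γ3 + 8*γ4
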